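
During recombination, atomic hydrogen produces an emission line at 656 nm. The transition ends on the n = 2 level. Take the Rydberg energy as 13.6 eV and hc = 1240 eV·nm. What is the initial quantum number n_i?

n_i = 3

The photon energy is ΔE = hc/λ = 1240 / 656 = 1.890 eV.
With Z = 1, ΔE = 13.60 × (1/n_f² − 1/n_i²), so 1/n_f² − 1/n_i² = 0.1390.
With n_f = 2: 1/n_i² = 1/4 − 0.1390 = 0.1110, so n_i ≈ 3.00.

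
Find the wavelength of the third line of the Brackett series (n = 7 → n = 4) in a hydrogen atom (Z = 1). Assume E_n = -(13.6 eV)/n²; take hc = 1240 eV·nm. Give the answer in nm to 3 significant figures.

The Brackett series terminates on n_f = 4; the third line has n_i = 4+3 = 7.
ΔE = 13.60 × (1/4² − 1/7²) = 0.5724 eV.
λ = 1240 / 0.5724 = 2170 nm.

2170 nm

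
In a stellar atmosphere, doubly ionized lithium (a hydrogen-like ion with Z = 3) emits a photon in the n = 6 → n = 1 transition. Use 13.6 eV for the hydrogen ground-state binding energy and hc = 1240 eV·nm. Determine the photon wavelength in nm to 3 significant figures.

For Z = 3 the level energies scale as Z², so the effective Rydberg energy is 13.6 × 9 = 122.4 eV.
ΔE = 122.4 × (1/1² − 1/6²) = 122.4 × 0.9722 = 119.0 eV.
λ = hc/ΔE = 1240 / 119.0 = 10.4 nm.

10.4 nm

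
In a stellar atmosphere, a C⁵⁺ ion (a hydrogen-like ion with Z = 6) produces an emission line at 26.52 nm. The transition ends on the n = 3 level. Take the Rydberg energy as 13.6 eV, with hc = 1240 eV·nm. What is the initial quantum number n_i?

The photon energy is ΔE = hc/λ = 1240 / 26.52 = 46.76 eV.
With Z = 6, ΔE = 489.6 × (1/n_f² − 1/n_i²), so 1/n_f² − 1/n_i² = 0.09550.
With n_f = 3: 1/n_i² = 1/9 − 0.09550 = 0.01561, so n_i ≈ 8.00.

n_i = 8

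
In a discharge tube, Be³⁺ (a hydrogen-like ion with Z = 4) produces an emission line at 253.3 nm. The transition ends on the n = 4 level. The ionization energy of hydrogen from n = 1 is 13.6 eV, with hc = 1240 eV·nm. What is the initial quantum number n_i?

The photon energy is ΔE = hc/λ = 1240 / 253.3 = 4.895 eV.
With Z = 4, ΔE = 217.6 × (1/n_f² − 1/n_i²), so 1/n_f² − 1/n_i² = 0.02250.
With n_f = 4: 1/n_i² = 1/16 − 0.02250 = 0.04000, so n_i ≈ 5.00.

n_i = 5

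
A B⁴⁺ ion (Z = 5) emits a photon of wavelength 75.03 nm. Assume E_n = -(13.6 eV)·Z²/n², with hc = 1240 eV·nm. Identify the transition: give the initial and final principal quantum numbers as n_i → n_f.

n_i = 4, n_f = 3

The photon energy is ΔE = hc/λ = 1240 / 75.03 = 16.53 eV.
With Z = 5, ΔE = 340.0 × (1/n_f² − 1/n_i²), so 1/n_f² − 1/n_i² = 0.04861.
Trying n_f = 3 gives 1/n_i² = 0.06250, i.e. n_i ≈ 4; this pair matches.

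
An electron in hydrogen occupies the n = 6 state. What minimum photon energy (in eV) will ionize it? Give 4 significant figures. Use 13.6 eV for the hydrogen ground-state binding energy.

E_6 = −13.60/36 = −0.3778 eV, so ionization (to E = 0) requires 0.3778 eV.

0.3778 eV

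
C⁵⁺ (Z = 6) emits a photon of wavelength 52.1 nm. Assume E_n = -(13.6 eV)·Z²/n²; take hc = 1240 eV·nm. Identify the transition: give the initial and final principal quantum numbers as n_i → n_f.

n_i = 4, n_f = 3

The photon energy is ΔE = hc/λ = 1240 / 52.1 = 23.80 eV.
With Z = 6, ΔE = 489.6 × (1/n_f² − 1/n_i²), so 1/n_f² − 1/n_i² = 0.04861.
Trying n_f = 3 gives 1/n_i² = 0.06250, i.e. n_i ≈ 4; this pair matches.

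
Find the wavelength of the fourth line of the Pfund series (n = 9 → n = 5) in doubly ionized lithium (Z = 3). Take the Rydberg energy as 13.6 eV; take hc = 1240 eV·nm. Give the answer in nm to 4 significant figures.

The Pfund series terminates on n_f = 5; the fourth line has n_i = 5+4 = 9.
ΔE = 122.4 × (1/5² − 1/9²) = 3.385 eV.
λ = 1240 / 3.385 = 366.3 nm.

366.3 nm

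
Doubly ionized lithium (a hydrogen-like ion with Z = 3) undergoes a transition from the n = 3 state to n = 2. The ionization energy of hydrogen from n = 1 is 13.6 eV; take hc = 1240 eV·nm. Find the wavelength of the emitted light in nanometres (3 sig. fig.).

For Z = 3 the level energies scale as Z², so the effective Rydberg energy is 13.6 × 9 = 122.4 eV.
ΔE = 122.4 × (1/2² − 1/3²) = 122.4 × 0.1389 = 17.00 eV.
λ = hc/ΔE = 1240 / 17.00 = 72.9 nm.

72.9 nm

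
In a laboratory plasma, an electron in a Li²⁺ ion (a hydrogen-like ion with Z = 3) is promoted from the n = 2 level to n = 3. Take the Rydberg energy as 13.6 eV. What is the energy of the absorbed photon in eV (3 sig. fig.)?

17.0 eV

The Bohr energies scale as Z², so for Z = 3: E_n = −122.4/n² eV.
E_3 = −122.4/9 = −13.60 eV and E_2 = −122.4/4 = −30.60 eV.
The photon energy is |E_3 − E_2| = 17.0 eV.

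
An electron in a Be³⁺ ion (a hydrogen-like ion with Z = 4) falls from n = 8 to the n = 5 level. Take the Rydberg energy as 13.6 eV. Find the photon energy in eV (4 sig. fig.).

The Bohr energies scale as Z², so for Z = 4: E_n = −217.6/n² eV.
E_8 = −217.6/64 = −3.400 eV and E_5 = −217.6/25 = −8.704 eV.
The photon energy is |E_8 − E_5| = 5.304 eV.

5.304 eV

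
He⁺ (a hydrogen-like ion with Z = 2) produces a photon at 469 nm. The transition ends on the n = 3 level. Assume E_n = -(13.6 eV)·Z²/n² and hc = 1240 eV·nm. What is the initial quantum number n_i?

The photon energy is ΔE = hc/λ = 1240 / 469 = 2.644 eV.
With Z = 2, ΔE = 54.40 × (1/n_f² − 1/n_i²), so 1/n_f² − 1/n_i² = 0.04860.
With n_f = 3: 1/n_i² = 1/9 − 0.04860 = 0.06251, so n_i ≈ 4.00.

n_i = 4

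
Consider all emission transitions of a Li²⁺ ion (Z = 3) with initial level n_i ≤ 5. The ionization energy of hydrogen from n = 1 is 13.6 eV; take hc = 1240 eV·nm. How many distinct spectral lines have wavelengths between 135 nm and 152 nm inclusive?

1

Enumerate all n_i → n_f pairs with 1 ≤ n_f < n_i ≤ 5 and compute λ = 1240 / [13.6·9·(1/n_f² − 1/n_i²)].
Lines falling in [135, 152] nm: 5→3 (142.5 nm).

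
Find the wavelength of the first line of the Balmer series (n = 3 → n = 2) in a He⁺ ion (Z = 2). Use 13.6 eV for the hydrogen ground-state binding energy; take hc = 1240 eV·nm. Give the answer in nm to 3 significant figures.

164 nm

The Balmer series terminates on n_f = 2; the first line has n_i = 2+1 = 3.
ΔE = 54.40 × (1/2² − 1/3²) = 7.556 eV.
λ = 1240 / 7.556 = 164 nm.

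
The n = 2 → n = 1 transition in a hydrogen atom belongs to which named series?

The series is set by the lower level: n_f = 1 is the Lyman series.

Lyman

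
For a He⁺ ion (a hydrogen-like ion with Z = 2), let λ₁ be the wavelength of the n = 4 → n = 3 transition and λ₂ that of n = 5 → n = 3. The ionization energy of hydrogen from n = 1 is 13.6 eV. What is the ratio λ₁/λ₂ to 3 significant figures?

λ ∝ 1/ΔE ∝ 1/(1/n_f² − 1/n_i²), and the Z² and hc factors cancel in the ratio.
λ₁/λ₂ = (1/3² − 1/5²)/(1/3² − 1/4²) = 0.07111/0.04861 = 1.46.

1.46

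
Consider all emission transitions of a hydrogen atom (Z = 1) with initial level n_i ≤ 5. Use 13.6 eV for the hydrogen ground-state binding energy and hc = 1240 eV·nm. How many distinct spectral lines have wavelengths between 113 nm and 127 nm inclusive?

Enumerate all n_i → n_f pairs with 1 ≤ n_f < n_i ≤ 5 and compute λ = 1240 / [13.6·1·(1/n_f² − 1/n_i²)].
Lines falling in [113, 127] nm: 2→1 (121.6 nm).

1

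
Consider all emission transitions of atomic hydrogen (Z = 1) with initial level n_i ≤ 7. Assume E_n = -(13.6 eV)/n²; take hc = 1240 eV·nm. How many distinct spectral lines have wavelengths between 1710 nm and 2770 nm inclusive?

Enumerate all n_i → n_f pairs with 1 ≤ n_f < n_i ≤ 7 and compute λ = 1240 / [13.6·1·(1/n_f² − 1/n_i²)].
Lines falling in [1710, 2770] nm: 4→3 (1876 nm), 7→4 (2166 nm), 6→4 (2626 nm).

3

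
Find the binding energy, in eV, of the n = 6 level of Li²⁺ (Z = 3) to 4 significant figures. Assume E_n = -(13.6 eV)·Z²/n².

3.400 eV

E_n = −13.6 Z²/n² = −122.4/n² eV for Z = 3.
E_6 = −122.4/36 = −3.400 eV, so ionization (to E = 0) requires 3.400 eV.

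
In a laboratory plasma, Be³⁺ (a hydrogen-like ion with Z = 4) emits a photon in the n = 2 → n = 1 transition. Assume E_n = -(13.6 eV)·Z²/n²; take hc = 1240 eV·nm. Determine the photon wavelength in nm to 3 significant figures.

7.60 nm

For Z = 4 the level energies scale as Z², so the effective Rydberg energy is 13.6 × 16 = 217.6 eV.
ΔE = 217.6 × (1/1² − 1/2²) = 217.6 × 0.7500 = 163.2 eV.
λ = hc/ΔE = 1240 / 163.2 = 7.60 nm.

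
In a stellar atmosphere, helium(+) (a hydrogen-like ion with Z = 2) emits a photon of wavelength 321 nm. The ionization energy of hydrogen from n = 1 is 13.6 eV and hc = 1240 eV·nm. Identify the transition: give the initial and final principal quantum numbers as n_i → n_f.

n_i = 5, n_f = 3

The photon energy is ΔE = hc/λ = 1240 / 321 = 3.863 eV.
With Z = 2, ΔE = 54.40 × (1/n_f² − 1/n_i²), so 1/n_f² − 1/n_i² = 0.07101.
Trying n_f = 3 gives 1/n_i² = 0.04010, i.e. n_i ≈ 5; this pair matches.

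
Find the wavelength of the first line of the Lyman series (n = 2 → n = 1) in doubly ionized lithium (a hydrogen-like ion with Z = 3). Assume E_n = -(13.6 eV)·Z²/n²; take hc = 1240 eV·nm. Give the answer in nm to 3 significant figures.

The Lyman series terminates on n_f = 1; the first line has n_i = 1+1 = 2.
ΔE = 122.4 × (1/1² − 1/2²) = 91.80 eV.
λ = 1240 / 91.80 = 13.5 nm.

13.5 nm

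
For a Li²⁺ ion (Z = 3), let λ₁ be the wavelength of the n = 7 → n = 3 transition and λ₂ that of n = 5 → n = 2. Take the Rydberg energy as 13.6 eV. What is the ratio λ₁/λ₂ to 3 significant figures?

2.32

λ ∝ 1/ΔE ∝ 1/(1/n_f² − 1/n_i²), and the Z² and hc factors cancel in the ratio.
λ₁/λ₂ = (1/2² − 1/5²)/(1/3² − 1/7²) = 0.2100/0.09070 = 2.32.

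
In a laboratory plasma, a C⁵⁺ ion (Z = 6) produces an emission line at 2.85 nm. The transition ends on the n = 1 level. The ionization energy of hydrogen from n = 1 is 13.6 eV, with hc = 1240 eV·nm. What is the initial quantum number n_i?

n_i = 3

The photon energy is ΔE = hc/λ = 1240 / 2.85 = 435.1 eV.
With Z = 6, ΔE = 489.6 × (1/n_f² − 1/n_i²), so 1/n_f² − 1/n_i² = 0.8887.
With n_f = 1: 1/n_i² = 1/1 − 0.8887 = 0.1113, so n_i ≈ 3.00.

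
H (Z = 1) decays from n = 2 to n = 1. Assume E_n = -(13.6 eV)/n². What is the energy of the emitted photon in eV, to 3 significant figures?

E_2 = −13.60/4 = −3.400 eV and E_1 = −13.60/1 = −13.60 eV.
The photon energy is |E_2 − E_1| = 10.2 eV.

10.2 eV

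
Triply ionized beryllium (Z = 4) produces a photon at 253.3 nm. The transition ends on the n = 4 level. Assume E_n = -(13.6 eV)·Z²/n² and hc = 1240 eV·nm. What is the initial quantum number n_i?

n_i = 5

The photon energy is ΔE = hc/λ = 1240 / 253.3 = 4.895 eV.
With Z = 4, ΔE = 217.6 × (1/n_f² − 1/n_i²), so 1/n_f² − 1/n_i² = 0.02250.
With n_f = 4: 1/n_i² = 1/16 − 0.02250 = 0.04000, so n_i ≈ 5.00.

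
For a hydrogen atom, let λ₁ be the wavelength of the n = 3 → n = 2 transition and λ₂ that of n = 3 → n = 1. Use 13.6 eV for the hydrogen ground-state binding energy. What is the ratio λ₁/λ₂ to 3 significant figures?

λ ∝ 1/ΔE ∝ 1/(1/n_f² − 1/n_i²), and the Z² and hc factors cancel in the ratio.
λ₁/λ₂ = (1/1² − 1/3²)/(1/2² − 1/3²) = 0.8889/0.1389 = 6.40.

6.40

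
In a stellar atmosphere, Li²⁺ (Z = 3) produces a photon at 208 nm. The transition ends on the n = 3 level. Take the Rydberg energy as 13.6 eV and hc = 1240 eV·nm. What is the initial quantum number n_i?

n_i = 4

The photon energy is ΔE = hc/λ = 1240 / 208 = 5.962 eV.
With Z = 3, ΔE = 122.4 × (1/n_f² − 1/n_i²), so 1/n_f² − 1/n_i² = 0.04871.
With n_f = 3: 1/n_i² = 1/9 − 0.04871 = 0.06241, so n_i ≈ 4.00.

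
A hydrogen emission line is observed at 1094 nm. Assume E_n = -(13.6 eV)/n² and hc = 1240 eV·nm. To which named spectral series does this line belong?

ΔE = 1240/1094 = 1.133 eV.
This matches 13.6 × (1/3² − 1/6²), so n_f = 3: the Paschen series.

Paschen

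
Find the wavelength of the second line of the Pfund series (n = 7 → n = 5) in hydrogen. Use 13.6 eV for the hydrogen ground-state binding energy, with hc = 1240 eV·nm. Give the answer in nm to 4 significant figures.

4654 nm

The Pfund series terminates on n_f = 5; the second line has n_i = 5+2 = 7.
ΔE = 13.60 × (1/5² − 1/7²) = 0.2664 eV.
λ = 1240 / 0.2664 = 4654 nm.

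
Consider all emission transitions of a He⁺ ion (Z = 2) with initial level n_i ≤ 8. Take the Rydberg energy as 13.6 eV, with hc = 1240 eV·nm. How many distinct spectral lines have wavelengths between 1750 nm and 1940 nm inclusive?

Enumerate all n_i → n_f pairs with 1 ≤ n_f < n_i ≤ 8 and compute λ = 1240 / [13.6·4·(1/n_f² − 1/n_i²)].
Lines falling in [1750, 1940] nm: 6→5 (1865 nm), 8→6 (1876 nm).

2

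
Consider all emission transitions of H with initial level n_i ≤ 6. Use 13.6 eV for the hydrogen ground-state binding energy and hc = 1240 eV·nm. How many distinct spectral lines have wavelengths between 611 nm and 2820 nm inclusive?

5

Enumerate all n_i → n_f pairs with 1 ≤ n_f < n_i ≤ 6 and compute λ = 1240 / [13.6·1·(1/n_f² − 1/n_i²)].
Lines falling in [611, 2820] nm: 3→2 (656.5 nm), 6→3 (1094 nm), 5→3 (1282 nm), 4→3 (1876 nm), 6→4 (2626 nm).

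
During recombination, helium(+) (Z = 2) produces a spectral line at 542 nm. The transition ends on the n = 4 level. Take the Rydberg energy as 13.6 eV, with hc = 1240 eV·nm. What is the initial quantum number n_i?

n_i = 7

The photon energy is ΔE = hc/λ = 1240 / 542 = 2.288 eV.
With Z = 2, ΔE = 54.40 × (1/n_f² − 1/n_i²), so 1/n_f² − 1/n_i² = 0.04206.
With n_f = 4: 1/n_i² = 1/16 − 0.04206 = 0.02044, so n_i ≈ 6.99.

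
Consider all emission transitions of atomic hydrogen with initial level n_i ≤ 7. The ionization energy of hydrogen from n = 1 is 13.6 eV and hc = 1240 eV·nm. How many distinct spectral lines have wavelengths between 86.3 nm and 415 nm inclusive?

8

Enumerate all n_i → n_f pairs with 1 ≤ n_f < n_i ≤ 7 and compute λ = 1240 / [13.6·1·(1/n_f² − 1/n_i²)].
Lines falling in [86.3, 415] nm: 7→1 (93.08 nm), 6→1 (93.78 nm), 5→1 (94.98 nm), 4→1 (97.25 nm), 3→1 (102.6 nm), 2→1 (121.6 nm), 7→2 (397.1 nm), 6→2 (410.3 nm).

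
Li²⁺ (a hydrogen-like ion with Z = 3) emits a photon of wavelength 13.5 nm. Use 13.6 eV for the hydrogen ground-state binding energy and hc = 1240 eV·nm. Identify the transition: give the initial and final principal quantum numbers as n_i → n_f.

n_i = 2, n_f = 1

The photon energy is ΔE = hc/λ = 1240 / 13.5 = 91.85 eV.
With Z = 3, ΔE = 122.4 × (1/n_f² − 1/n_i²), so 1/n_f² − 1/n_i² = 0.7504.
Trying n_f = 1 gives 1/n_i² = 0.2496, i.e. n_i ≈ 2; this pair matches.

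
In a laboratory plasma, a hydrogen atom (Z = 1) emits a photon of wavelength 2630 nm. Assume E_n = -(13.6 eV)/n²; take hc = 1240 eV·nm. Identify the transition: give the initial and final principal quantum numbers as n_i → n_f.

The photon energy is ΔE = hc/λ = 1240 / 2630 = 0.4715 eV.
With Z = 1, ΔE = 13.60 × (1/n_f² − 1/n_i²), so 1/n_f² − 1/n_i² = 0.03467.
Trying n_f = 4 gives 1/n_i² = 0.02783, i.e. n_i ≈ 6; this pair matches.

n_i = 6, n_f = 4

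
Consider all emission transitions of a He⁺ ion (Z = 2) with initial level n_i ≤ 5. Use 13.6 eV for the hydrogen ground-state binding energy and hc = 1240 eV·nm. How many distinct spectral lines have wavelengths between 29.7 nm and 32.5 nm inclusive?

1

Enumerate all n_i → n_f pairs with 1 ≤ n_f < n_i ≤ 5 and compute λ = 1240 / [13.6·4·(1/n_f² − 1/n_i²)].
Lines falling in [29.7, 32.5] nm: 2→1 (30.39 nm).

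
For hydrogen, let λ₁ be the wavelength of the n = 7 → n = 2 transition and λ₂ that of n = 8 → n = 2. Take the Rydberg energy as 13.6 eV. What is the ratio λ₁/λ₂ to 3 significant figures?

λ ∝ 1/ΔE ∝ 1/(1/n_f² − 1/n_i²), and the Z² and hc factors cancel in the ratio.
λ₁/λ₂ = (1/2² − 1/8²)/(1/2² − 1/7²) = 0.2344/0.2296 = 1.02.

1.02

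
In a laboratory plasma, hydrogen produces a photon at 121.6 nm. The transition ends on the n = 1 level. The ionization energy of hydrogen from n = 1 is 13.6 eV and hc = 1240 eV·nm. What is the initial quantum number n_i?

The photon energy is ΔE = hc/λ = 1240 / 121.6 = 10.20 eV.
With Z = 1, ΔE = 13.60 × (1/n_f² − 1/n_i²), so 1/n_f² − 1/n_i² = 0.7498.
With n_f = 1: 1/n_i² = 1/1 − 0.7498 = 0.2502, so n_i ≈ 2.00.

n_i = 2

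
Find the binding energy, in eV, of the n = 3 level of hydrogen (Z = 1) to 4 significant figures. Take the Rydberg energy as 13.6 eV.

E_3 = −13.60/9 = −1.511 eV, so ionization (to E = 0) requires 1.511 eV.

1.511 eV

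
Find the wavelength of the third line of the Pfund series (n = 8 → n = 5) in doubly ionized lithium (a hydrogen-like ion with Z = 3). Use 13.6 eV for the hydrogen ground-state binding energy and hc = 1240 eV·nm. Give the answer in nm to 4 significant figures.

415.6 nm

The Pfund series terminates on n_f = 5; the third line has n_i = 5+3 = 8.
ΔE = 122.4 × (1/5² − 1/8²) = 2.984 eV.
λ = 1240 / 2.984 = 415.6 nm.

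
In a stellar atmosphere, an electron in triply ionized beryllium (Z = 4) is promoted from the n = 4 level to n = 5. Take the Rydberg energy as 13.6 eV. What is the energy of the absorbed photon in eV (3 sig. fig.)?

4.90 eV

The Bohr energies scale as Z², so for Z = 4: E_n = −217.6/n² eV.
E_5 = −217.6/25 = −8.704 eV and E_4 = −217.6/16 = −13.60 eV.
The photon energy is |E_5 − E_4| = 4.90 eV.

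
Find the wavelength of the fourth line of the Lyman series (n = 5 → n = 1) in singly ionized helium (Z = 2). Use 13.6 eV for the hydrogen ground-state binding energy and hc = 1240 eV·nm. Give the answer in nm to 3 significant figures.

23.7 nm

The Lyman series terminates on n_f = 1; the fourth line has n_i = 1+4 = 5.
ΔE = 54.40 × (1/1² − 1/5²) = 52.22 eV.
λ = 1240 / 52.22 = 23.7 nm.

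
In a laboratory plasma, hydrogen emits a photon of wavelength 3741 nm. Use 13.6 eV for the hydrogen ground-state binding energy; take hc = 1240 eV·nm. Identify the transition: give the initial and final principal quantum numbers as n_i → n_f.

n_i = 8, n_f = 5

The photon energy is ΔE = hc/λ = 1240 / 3741 = 0.3315 eV.
With Z = 1, ΔE = 13.60 × (1/n_f² − 1/n_i²), so 1/n_f² − 1/n_i² = 0.02437.
Trying n_f = 5 gives 1/n_i² = 0.01563, i.e. n_i ≈ 8; this pair matches.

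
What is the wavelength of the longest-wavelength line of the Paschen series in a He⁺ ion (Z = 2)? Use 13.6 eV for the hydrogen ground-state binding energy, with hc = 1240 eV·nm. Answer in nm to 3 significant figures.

The Paschen series terminates on n_f = 3; the first line has n_i = 3+1 = 4.
ΔE = 54.40 × (1/3² − 1/4²) = 2.644 eV.
λ = 1240 / 2.644 = 469 nm.

469 nm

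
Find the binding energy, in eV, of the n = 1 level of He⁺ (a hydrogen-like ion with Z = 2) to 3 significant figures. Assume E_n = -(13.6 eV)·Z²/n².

E_n = −13.6 Z²/n² = −54.40/n² eV for Z = 2.
E_1 = −54.40/1 = −54.4 eV, so ionization (to E = 0) requires 54.4 eV.

54.4 eV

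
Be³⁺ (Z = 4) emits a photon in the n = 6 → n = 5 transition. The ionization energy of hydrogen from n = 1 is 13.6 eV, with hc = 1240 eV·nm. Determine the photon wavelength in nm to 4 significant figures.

466.2 nm

For Z = 4 the level energies scale as Z², so the effective Rydberg energy is 13.6 × 16 = 217.6 eV.
ΔE = 217.6 × (1/5² − 1/6²) = 217.6 × 0.01222 = 2.660 eV.
λ = hc/ΔE = 1240 / 2.660 = 466.2 nm.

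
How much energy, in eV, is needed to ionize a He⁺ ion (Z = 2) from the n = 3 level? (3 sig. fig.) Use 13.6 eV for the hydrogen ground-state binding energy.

E_n = −13.6 Z²/n² = −54.40/n² eV for Z = 2.
E_3 = −54.40/9 = −6.04 eV, so ionization (to E = 0) requires 6.04 eV.

6.04 eV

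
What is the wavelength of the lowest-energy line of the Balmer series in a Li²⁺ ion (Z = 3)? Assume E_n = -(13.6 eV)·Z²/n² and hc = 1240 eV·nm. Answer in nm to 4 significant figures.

72.94 nm

The Balmer series terminates on n_f = 2; the first line has n_i = 2+1 = 3.
ΔE = 122.4 × (1/2² − 1/3²) = 17.00 eV.
λ = 1240 / 17.00 = 72.94 nm.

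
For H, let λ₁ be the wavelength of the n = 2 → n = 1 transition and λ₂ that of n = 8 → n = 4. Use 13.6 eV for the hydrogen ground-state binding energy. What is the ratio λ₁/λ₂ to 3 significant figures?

0.0625

λ ∝ 1/ΔE ∝ 1/(1/n_f² − 1/n_i²), and the Z² and hc factors cancel in the ratio.
λ₁/λ₂ = (1/4² − 1/8²)/(1/1² − 1/2²) = 0.04688/0.7500 = 0.0625.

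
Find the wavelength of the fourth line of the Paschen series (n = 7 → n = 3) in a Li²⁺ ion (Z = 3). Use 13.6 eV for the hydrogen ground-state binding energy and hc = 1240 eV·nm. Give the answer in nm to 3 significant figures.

The Paschen series terminates on n_f = 3; the fourth line has n_i = 3+4 = 7.
ΔE = 122.4 × (1/3² − 1/7²) = 11.10 eV.
λ = 1240 / 11.10 = 112 nm.

112 nm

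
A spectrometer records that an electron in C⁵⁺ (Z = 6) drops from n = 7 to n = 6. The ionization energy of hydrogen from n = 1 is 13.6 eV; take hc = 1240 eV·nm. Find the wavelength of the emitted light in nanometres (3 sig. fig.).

For Z = 6 the level energies scale as Z², so the effective Rydberg energy is 13.6 × 36 = 489.6 eV.
ΔE = 489.6 × (1/6² − 1/7²) = 489.6 × 0.007370 = 3.608 eV.
λ = hc/ΔE = 1240 / 3.608 = 344 nm.

344 nm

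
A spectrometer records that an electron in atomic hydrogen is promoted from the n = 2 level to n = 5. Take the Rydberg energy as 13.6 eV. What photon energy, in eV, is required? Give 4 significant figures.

2.856 eV

E_5 = −13.60/25 = −0.5440 eV and E_2 = −13.60/4 = −3.400 eV.
The photon energy is |E_5 − E_2| = 2.856 eV.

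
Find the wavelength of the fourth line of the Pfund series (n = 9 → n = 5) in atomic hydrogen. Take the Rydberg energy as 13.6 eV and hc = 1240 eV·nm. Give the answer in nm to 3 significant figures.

The Pfund series terminates on n_f = 5; the fourth line has n_i = 5+4 = 9.
ΔE = 13.60 × (1/5² − 1/9²) = 0.3761 eV.
λ = 1240 / 0.3761 = 3300 nm.

3300 nm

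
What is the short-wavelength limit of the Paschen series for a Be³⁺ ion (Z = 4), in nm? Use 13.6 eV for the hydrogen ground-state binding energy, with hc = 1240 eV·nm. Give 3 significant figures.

The Paschen series has lower level n_f = 3; the series limit corresponds to n_i → ∞.
ΔE_max = 13.6 × 16 / 3² = 24.18 eV.
λ_min = 1240 / 24.18 = 51.3 nm.

51.3 nm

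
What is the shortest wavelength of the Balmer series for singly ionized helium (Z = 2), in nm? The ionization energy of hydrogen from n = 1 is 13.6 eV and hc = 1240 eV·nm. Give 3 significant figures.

91.2 nm

The Balmer series has lower level n_f = 2; the series limit corresponds to n_i → ∞.
ΔE_max = 13.6 × 4 / 2² = 13.60 eV.
λ_min = 1240 / 13.60 = 91.2 nm.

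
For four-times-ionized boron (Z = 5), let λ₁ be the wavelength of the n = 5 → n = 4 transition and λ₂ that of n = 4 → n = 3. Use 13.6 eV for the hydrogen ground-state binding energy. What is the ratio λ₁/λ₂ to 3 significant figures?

λ ∝ 1/ΔE ∝ 1/(1/n_f² − 1/n_i²), and the Z² and hc factors cancel in the ratio.
λ₁/λ₂ = (1/3² − 1/4²)/(1/4² − 1/5²) = 0.04861/0.02250 = 2.16.

2.16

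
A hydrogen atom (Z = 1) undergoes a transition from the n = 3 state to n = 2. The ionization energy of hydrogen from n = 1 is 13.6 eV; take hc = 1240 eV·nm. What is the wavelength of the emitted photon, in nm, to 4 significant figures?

ΔE = 13.60 × (1/2² − 1/3²) = 13.60 × 0.1389 = 1.889 eV.
λ = hc/ΔE = 1240 / 1.889 = 656.5 nm.
This line belongs to the Balmer series.

656.5 nm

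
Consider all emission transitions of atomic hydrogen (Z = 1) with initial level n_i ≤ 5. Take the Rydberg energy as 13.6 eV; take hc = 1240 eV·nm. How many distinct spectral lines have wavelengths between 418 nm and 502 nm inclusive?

2

Enumerate all n_i → n_f pairs with 1 ≤ n_f < n_i ≤ 5 and compute λ = 1240 / [13.6·1·(1/n_f² − 1/n_i²)].
Lines falling in [418, 502] nm: 5→2 (434.2 nm), 4→2 (486.3 nm).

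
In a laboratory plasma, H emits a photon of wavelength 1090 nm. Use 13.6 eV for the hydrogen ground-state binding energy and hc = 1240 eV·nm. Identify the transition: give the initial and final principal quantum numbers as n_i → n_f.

The photon energy is ΔE = hc/λ = 1240 / 1090 = 1.138 eV.
With Z = 1, ΔE = 13.60 × (1/n_f² − 1/n_i²), so 1/n_f² − 1/n_i² = 0.08365.
Trying n_f = 3 gives 1/n_i² = 0.02746, i.e. n_i ≈ 6; this pair matches.

n_i = 6, n_f = 3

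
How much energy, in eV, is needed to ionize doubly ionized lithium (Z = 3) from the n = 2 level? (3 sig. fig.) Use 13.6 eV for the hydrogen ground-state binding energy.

E_n = −13.6 Z²/n² = −122.4/n² eV for Z = 3.
E_2 = −122.4/4 = −30.6 eV, so ionization (to E = 0) requires 30.6 eV.

30.6 eV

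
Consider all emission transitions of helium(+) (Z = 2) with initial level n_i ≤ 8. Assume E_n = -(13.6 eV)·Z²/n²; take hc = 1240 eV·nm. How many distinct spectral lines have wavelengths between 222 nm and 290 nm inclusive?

3

Enumerate all n_i → n_f pairs with 1 ≤ n_f < n_i ≤ 8 and compute λ = 1240 / [13.6·4·(1/n_f² − 1/n_i²)].
Lines falling in [222, 290] nm: 8→3 (238.7 nm), 7→3 (251.3 nm), 6→3 (273.5 nm).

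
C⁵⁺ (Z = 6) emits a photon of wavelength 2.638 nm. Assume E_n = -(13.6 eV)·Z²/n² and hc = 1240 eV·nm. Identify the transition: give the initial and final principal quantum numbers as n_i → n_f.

The photon energy is ΔE = hc/λ = 1240 / 2.638 = 470.1 eV.
With Z = 6, ΔE = 489.6 × (1/n_f² − 1/n_i²), so 1/n_f² − 1/n_i² = 0.9601.
Trying n_f = 1 gives 1/n_i² = 0.03992, i.e. n_i ≈ 5; this pair matches.

n_i = 5, n_f = 1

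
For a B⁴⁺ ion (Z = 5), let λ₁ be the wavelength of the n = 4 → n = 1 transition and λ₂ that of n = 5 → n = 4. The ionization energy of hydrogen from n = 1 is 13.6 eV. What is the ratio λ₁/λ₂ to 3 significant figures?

λ ∝ 1/ΔE ∝ 1/(1/n_f² − 1/n_i²), and the Z² and hc factors cancel in the ratio.
λ₁/λ₂ = (1/4² − 1/5²)/(1/1² − 1/4²) = 0.02250/0.9375 = 0.0240.

0.0240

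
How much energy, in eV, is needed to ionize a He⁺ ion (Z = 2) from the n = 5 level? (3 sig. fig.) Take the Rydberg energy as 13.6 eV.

E_n = −13.6 Z²/n² = −54.40/n² eV for Z = 2.
E_5 = −54.40/25 = −2.18 eV, so ionization (to E = 0) requires 2.18 eV.

2.18 eV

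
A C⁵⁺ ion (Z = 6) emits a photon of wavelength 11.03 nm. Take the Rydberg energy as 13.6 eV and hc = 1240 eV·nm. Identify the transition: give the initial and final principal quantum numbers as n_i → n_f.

The photon energy is ΔE = hc/λ = 1240 / 11.03 = 112.4 eV.
With Z = 6, ΔE = 489.6 × (1/n_f² − 1/n_i²), so 1/n_f² − 1/n_i² = 0.2296.
Trying n_f = 2 gives 1/n_i² = 0.02038, i.e. n_i ≈ 7; this pair matches.

n_i = 7, n_f = 2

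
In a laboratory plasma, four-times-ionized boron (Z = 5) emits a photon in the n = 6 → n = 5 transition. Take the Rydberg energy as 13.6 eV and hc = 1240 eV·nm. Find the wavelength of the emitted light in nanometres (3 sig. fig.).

For Z = 5 the level energies scale as Z², so the effective Rydberg energy is 13.6 × 25 = 340.0 eV.
ΔE = 340.0 × (1/5² − 1/6²) = 340.0 × 0.01222 = 4.156 eV.
λ = hc/ΔE = 1240 / 4.156 = 298 nm.

298 nm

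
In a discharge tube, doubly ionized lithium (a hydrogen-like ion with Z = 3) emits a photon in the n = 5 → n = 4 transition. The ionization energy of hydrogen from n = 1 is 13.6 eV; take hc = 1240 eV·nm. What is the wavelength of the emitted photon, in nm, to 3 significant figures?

For Z = 3 the level energies scale as Z², so the effective Rydberg energy is 13.6 × 9 = 122.4 eV.
ΔE = 122.4 × (1/4² − 1/5²) = 122.4 × 0.02250 = 2.754 eV.
λ = hc/ΔE = 1240 / 2.754 = 450 nm.

450 nm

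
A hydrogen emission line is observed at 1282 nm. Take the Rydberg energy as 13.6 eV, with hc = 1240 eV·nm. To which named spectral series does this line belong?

ΔE = 1240/1282 = 0.9672 eV.
This matches 13.6 × (1/3² − 1/5²), so n_f = 3: the Paschen series.

Paschen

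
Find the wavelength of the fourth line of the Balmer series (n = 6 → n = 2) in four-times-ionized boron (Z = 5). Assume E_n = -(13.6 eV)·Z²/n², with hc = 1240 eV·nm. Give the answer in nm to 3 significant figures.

The Balmer series terminates on n_f = 2; the fourth line has n_i = 2+4 = 6.
ΔE = 340.0 × (1/2² − 1/6²) = 75.56 eV.
λ = 1240 / 75.56 = 16.4 nm.

16.4 nm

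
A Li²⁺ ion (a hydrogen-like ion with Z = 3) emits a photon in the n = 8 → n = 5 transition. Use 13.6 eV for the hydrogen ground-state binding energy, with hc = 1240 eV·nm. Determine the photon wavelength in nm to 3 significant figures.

For Z = 3 the level energies scale as Z², so the effective Rydberg energy is 13.6 × 9 = 122.4 eV.
ΔE = 122.4 × (1/5² − 1/8²) = 122.4 × 0.02438 = 2.984 eV.
λ = hc/ΔE = 1240 / 2.984 = 416 nm.

416 nm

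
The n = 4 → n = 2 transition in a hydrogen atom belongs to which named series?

Balmer

The series is set by the lower level: n_f = 2 is the Balmer series.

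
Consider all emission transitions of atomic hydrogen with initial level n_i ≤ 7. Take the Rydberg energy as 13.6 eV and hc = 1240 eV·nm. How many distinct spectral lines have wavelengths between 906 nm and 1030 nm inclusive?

Enumerate all n_i → n_f pairs with 1 ≤ n_f < n_i ≤ 7 and compute λ = 1240 / [13.6·1·(1/n_f² − 1/n_i²)].
Lines falling in [906, 1030] nm: 7→3 (1005 nm).

1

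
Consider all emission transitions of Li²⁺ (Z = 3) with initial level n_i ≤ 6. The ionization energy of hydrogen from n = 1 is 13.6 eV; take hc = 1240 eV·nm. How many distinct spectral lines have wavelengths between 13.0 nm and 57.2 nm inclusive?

Enumerate all n_i → n_f pairs with 1 ≤ n_f < n_i ≤ 6 and compute λ = 1240 / [13.6·9·(1/n_f² − 1/n_i²)].
Lines falling in [13.0, 57.2] nm: 2→1 (13.51 nm), 6→2 (45.59 nm), 5→2 (48.24 nm), 4→2 (54.03 nm).

4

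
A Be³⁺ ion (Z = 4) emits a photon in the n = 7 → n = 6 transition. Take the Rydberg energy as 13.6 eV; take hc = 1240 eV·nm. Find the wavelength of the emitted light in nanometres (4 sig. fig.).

773.2 nm

For Z = 4 the level energies scale as Z², so the effective Rydberg energy is 13.6 × 16 = 217.6 eV.
ΔE = 217.6 × (1/6² − 1/7²) = 217.6 × 0.007370 = 1.604 eV.
λ = hc/ΔE = 1240 / 1.604 = 773.2 nm.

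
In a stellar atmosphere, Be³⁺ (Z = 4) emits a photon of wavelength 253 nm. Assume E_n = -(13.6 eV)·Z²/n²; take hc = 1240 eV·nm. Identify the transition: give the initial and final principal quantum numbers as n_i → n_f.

n_i = 5, n_f = 4

The photon energy is ΔE = hc/λ = 1240 / 253 = 4.901 eV.
With Z = 4, ΔE = 217.6 × (1/n_f² − 1/n_i²), so 1/n_f² − 1/n_i² = 0.02252.
Trying n_f = 4 gives 1/n_i² = 0.03998, i.e. n_i ≈ 5; this pair matches.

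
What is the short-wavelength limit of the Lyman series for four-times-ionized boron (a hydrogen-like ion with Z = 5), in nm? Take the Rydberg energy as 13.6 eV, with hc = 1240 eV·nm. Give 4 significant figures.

The Lyman series has lower level n_f = 1; the series limit corresponds to n_i → ∞.
ΔE_max = 13.6 × 25 / 1² = 340.0 eV.
λ_min = 1240 / 340.0 = 3.647 nm.

3.647 nm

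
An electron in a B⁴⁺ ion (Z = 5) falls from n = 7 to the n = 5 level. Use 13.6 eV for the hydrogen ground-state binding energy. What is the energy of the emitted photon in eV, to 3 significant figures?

6.66 eV

The Bohr energies scale as Z², so for Z = 5: E_n = −340.0/n² eV.
E_7 = −340.0/49 = −6.939 eV and E_5 = −340.0/25 = −13.60 eV.
The photon energy is |E_7 − E_5| = 6.66 eV.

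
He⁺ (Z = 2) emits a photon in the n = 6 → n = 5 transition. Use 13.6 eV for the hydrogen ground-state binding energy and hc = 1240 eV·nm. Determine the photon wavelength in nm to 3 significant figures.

For Z = 2 the level energies scale as Z², so the effective Rydberg energy is 13.6 × 4 = 54.40 eV.
ΔE = 54.40 × (1/5² − 1/6²) = 54.40 × 0.01222 = 0.6649 eV.
λ = hc/ΔE = 1240 / 0.6649 = 1860 nm.

1860 nm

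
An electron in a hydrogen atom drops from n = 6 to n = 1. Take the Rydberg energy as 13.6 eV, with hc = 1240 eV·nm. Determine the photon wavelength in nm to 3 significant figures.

93.8 nm

ΔE = 13.60 × (1/1² − 1/6²) = 13.60 × 0.9722 = 13.22 eV.
λ = hc/ΔE = 1240 / 13.22 = 93.8 nm.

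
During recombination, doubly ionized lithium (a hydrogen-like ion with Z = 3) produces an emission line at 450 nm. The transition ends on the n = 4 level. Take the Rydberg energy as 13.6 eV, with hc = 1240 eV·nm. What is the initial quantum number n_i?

The photon energy is ΔE = hc/λ = 1240 / 450 = 2.756 eV.
With Z = 3, ΔE = 122.4 × (1/n_f² − 1/n_i²), so 1/n_f² − 1/n_i² = 0.02251.
With n_f = 4: 1/n_i² = 1/16 − 0.02251 = 0.03999, so n_i ≈ 5.00.

n_i = 5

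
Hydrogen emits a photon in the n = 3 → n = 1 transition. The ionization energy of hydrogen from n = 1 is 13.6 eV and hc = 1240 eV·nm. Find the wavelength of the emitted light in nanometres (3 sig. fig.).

ΔE = 13.60 × (1/1² − 1/3²) = 13.60 × 0.8889 = 12.09 eV.
λ = hc/ΔE = 1240 / 12.09 = 103 nm.

103 nm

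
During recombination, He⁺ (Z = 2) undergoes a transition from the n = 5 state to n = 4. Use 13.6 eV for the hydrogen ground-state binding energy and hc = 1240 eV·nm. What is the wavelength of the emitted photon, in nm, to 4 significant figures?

1013 nm

For Z = 2 the level energies scale as Z², so the effective Rydberg energy is 13.6 × 4 = 54.40 eV.
ΔE = 54.40 × (1/4² − 1/5²) = 54.40 × 0.02250 = 1.224 eV.
λ = hc/ΔE = 1240 / 1.224 = 1013 nm.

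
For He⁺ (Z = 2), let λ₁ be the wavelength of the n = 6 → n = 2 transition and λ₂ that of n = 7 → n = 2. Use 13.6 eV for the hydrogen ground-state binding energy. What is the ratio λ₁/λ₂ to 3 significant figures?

λ ∝ 1/ΔE ∝ 1/(1/n_f² − 1/n_i²), and the Z² and hc factors cancel in the ratio.
λ₁/λ₂ = (1/2² − 1/7²)/(1/2² − 1/6²) = 0.2296/0.2222 = 1.03.

1.03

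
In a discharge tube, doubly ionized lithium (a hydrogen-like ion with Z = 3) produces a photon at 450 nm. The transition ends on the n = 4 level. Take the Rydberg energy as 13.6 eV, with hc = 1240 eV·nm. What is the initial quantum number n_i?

The photon energy is ΔE = hc/λ = 1240 / 450 = 2.756 eV.
With Z = 3, ΔE = 122.4 × (1/n_f² − 1/n_i²), so 1/n_f² − 1/n_i² = 0.02251.
With n_f = 4: 1/n_i² = 1/16 − 0.02251 = 0.03999, so n_i ≈ 5.00.

n_i = 5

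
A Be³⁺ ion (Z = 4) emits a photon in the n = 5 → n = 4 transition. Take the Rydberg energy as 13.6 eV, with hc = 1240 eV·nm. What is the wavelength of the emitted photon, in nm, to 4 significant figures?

For Z = 4 the level energies scale as Z², so the effective Rydberg energy is 13.6 × 16 = 217.6 eV.
ΔE = 217.6 × (1/4² − 1/5²) = 217.6 × 0.02250 = 4.896 eV.
λ = hc/ΔE = 1240 / 4.896 = 253.3 nm.

253.3 nm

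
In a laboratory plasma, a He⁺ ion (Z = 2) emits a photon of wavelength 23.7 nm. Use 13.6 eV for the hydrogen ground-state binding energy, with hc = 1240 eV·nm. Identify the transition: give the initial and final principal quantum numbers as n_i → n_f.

The photon energy is ΔE = hc/λ = 1240 / 23.7 = 52.32 eV.
With Z = 2, ΔE = 54.40 × (1/n_f² − 1/n_i²), so 1/n_f² − 1/n_i² = 0.9618.
Trying n_f = 1 gives 1/n_i² = 0.03822, i.e. n_i ≈ 5; this pair matches.

n_i = 5, n_f = 1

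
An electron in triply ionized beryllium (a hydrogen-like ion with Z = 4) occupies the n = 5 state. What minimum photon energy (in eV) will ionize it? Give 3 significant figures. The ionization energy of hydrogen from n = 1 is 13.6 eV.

E_n = −13.6 Z²/n² = −217.6/n² eV for Z = 4.
E_5 = −217.6/25 = −8.70 eV, so ionization (to E = 0) requires 8.70 eV.

8.70 eV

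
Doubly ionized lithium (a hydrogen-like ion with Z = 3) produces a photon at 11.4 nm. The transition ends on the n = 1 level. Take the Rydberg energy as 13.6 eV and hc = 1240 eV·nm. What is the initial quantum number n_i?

n_i = 3

The photon energy is ΔE = hc/λ = 1240 / 11.4 = 108.8 eV.
With Z = 3, ΔE = 122.4 × (1/n_f² − 1/n_i²), so 1/n_f² − 1/n_i² = 0.8887.
With n_f = 1: 1/n_i² = 1/1 − 0.8887 = 0.1113, so n_i ≈ 3.00.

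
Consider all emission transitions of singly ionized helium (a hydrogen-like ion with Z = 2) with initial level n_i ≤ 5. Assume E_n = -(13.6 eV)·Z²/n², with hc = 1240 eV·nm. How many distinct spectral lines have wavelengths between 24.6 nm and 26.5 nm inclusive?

Enumerate all n_i → n_f pairs with 1 ≤ n_f < n_i ≤ 5 and compute λ = 1240 / [13.6·4·(1/n_f² − 1/n_i²)].
Lines falling in [24.6, 26.5] nm: 3→1 (25.64 nm).

1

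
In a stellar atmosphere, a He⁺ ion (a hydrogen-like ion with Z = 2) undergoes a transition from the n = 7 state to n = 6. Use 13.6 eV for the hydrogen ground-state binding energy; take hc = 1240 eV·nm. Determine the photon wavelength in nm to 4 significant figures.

For Z = 2 the level energies scale as Z², so the effective Rydberg energy is 13.6 × 4 = 54.40 eV.
ΔE = 54.40 × (1/6² − 1/7²) = 54.40 × 0.007370 = 0.4009 eV.
λ = hc/ΔE = 1240 / 0.4009 = 3093 nm.

3093 nm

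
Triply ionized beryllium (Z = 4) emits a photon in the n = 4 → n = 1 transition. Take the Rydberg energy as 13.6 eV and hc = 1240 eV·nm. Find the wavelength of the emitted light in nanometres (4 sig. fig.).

For Z = 4 the level energies scale as Z², so the effective Rydberg energy is 13.6 × 16 = 217.6 eV.
ΔE = 217.6 × (1/1² − 1/4²) = 217.6 × 0.9375 = 204.0 eV.
λ = hc/ΔE = 1240 / 204.0 = 6.078 nm.

6.078 nm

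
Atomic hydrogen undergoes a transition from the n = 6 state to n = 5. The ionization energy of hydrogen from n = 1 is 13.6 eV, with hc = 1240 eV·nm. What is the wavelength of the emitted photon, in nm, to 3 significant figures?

ΔE = 13.60 × (1/5² − 1/6²) = 13.60 × 0.01222 = 0.1662 eV.
λ = hc/ΔE = 1240 / 0.1662 = 7460 nm.
This line belongs to the Pfund series.

7460 nm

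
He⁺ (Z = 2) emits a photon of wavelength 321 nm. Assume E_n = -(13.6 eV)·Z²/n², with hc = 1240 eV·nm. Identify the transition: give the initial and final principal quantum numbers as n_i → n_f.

The photon energy is ΔE = hc/λ = 1240 / 321 = 3.863 eV.
With Z = 2, ΔE = 54.40 × (1/n_f² − 1/n_i²), so 1/n_f² − 1/n_i² = 0.07101.
Trying n_f = 3 gives 1/n_i² = 0.04010, i.e. n_i ≈ 5; this pair matches.

n_i = 5, n_f = 3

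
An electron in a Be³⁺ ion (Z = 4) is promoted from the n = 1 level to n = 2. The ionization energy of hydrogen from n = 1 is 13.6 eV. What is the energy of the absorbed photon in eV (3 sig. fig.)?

The Bohr energies scale as Z², so for Z = 4: E_n = −217.6/n² eV.
E_2 = −217.6/4 = −54.40 eV and E_1 = −217.6/1 = −217.6 eV.
The photon energy is |E_2 − E_1| = 163 eV.

163 eV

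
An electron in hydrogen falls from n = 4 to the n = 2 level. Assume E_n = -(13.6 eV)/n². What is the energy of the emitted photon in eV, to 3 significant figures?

E_4 = −13.60/16 = −0.8500 eV and E_2 = −13.60/4 = −3.400 eV.
The photon energy is |E_4 − E_2| = 2.55 eV.

2.55 eV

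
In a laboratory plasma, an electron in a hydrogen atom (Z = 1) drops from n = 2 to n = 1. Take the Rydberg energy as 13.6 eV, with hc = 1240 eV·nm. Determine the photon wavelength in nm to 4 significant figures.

121.6 nm

ΔE = 13.60 × (1/1² − 1/2²) = 13.60 × 0.7500 = 10.20 eV.
λ = hc/ΔE = 1240 / 10.20 = 121.6 nm.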